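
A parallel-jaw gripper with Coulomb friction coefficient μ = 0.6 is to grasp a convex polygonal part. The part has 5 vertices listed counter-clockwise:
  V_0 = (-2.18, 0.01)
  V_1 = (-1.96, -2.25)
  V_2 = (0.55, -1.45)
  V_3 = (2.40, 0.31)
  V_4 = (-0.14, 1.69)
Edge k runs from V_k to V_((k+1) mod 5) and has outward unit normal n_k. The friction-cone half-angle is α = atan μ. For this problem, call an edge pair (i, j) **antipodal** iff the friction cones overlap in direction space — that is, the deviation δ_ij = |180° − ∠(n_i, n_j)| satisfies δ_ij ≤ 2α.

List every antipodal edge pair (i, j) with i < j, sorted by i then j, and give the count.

count = 5; pairs: (0,2), (0,3), (1,3), (1,4), (2,4)

α = atan 0.6 = 30.96°;  2α = 61.93°
n_0 = (-0.9953, -0.0969)
n_1 = (+0.3037, -0.9528)
n_2 = (+0.6893, -0.7245)
n_3 = (+0.4774, +0.8787)
n_4 = (-0.6357, +0.7719)
  (0,1): δ = 77.88°  ·
  (0,2): δ = 51.99°  ✓
  (0,3): δ = 55.92°  ✓
  (0,4): δ = 123.91°  ·
  (1,2): δ = 154.11°  ·
  (1,3): δ = 46.19°  ✓
  (1,4): δ = 21.79°  ✓
  (2,3): δ = 72.09°  ·
  (2,4): δ = 4.10°  ✓
  (3,4): δ = 112.01°  ·
antipodal pairs: 5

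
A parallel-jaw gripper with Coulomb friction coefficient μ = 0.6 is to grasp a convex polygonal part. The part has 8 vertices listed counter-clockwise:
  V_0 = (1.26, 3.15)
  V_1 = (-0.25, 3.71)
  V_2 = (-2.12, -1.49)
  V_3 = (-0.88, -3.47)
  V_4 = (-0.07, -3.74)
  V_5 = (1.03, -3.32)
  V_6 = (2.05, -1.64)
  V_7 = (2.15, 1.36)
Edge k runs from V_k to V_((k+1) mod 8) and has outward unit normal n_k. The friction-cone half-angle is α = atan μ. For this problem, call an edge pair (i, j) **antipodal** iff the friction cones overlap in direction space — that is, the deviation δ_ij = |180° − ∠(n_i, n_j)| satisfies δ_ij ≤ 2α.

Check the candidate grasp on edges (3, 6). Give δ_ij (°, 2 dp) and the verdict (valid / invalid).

α = atan 0.6 = 30.96°;  2α = 61.93°
edge 3: e_3 = (+0.81, -0.27);  n_3 = (-0.3162, -0.9487)
edge 6: e_6 = (+0.10, +3.00);  n_6 = (+0.9994, -0.0333)
∠(n_3, n_6) = 106.53°
δ = |180° − 106.53°| = 73.47°
73.47° > 2α = 61.93°  →  invalid

δ = 73.47°, invalid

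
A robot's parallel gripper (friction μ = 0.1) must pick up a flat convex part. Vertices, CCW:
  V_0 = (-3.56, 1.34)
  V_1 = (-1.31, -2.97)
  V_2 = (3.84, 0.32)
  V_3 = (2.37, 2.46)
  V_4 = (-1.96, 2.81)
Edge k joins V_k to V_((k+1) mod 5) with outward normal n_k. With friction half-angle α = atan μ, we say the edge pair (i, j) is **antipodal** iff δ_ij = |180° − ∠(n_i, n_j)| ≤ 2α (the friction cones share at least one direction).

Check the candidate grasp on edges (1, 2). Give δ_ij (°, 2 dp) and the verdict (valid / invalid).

δ = 88.09°, invalid

α = atan 0.1 = 5.71°;  2α = 11.42°
edge 1: e_1 = (+5.15, +3.29);  n_1 = (+0.5384, -0.8427)
edge 2: e_2 = (-1.47, +2.14);  n_2 = (+0.8243, +0.5662)
∠(n_1, n_2) = 91.91°
δ = |180° − 91.91°| = 88.09°
88.09° > 2α = 11.42°  →  invalid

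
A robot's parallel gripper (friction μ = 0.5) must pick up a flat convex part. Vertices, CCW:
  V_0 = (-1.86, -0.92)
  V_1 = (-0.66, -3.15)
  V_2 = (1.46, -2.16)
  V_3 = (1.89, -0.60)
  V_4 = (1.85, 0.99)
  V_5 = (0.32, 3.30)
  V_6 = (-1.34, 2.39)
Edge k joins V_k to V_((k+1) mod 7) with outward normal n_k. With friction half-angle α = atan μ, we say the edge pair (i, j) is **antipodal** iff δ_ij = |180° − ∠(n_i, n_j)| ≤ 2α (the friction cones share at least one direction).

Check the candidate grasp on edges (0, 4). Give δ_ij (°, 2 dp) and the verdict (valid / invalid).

α = atan 0.5 = 26.57°;  2α = 53.13°
edge 0: e_0 = (+1.20, -2.23);  n_0 = (-0.8806, -0.4739)
edge 4: e_4 = (-1.53, +2.31);  n_4 = (+0.8337, +0.5522)
∠(n_0, n_4) = 174.77°
δ = |180° − 174.77°| = 5.23°
5.23° ≤ 2α = 53.13°  →  valid

δ = 5.23°, valid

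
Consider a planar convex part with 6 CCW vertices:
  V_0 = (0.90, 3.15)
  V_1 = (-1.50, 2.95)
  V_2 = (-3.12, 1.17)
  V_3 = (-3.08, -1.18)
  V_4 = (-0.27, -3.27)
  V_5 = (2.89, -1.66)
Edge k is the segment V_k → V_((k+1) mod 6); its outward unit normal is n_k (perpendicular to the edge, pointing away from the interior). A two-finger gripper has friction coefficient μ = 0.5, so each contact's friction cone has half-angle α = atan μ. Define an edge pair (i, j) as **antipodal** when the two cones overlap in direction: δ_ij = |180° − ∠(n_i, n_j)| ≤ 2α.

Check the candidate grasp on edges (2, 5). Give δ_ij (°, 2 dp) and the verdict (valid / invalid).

δ = 21.50°, valid

α = atan 0.5 = 26.57°;  2α = 53.13°
edge 2: e_2 = (+0.04, -2.35);  n_2 = (-0.9999, -0.0170)
edge 5: e_5 = (-1.99, +4.81);  n_5 = (+0.9240, +0.3823)
∠(n_2, n_5) = 158.50°
δ = |180° − 158.50°| = 21.50°
21.50° ≤ 2α = 53.13°  →  valid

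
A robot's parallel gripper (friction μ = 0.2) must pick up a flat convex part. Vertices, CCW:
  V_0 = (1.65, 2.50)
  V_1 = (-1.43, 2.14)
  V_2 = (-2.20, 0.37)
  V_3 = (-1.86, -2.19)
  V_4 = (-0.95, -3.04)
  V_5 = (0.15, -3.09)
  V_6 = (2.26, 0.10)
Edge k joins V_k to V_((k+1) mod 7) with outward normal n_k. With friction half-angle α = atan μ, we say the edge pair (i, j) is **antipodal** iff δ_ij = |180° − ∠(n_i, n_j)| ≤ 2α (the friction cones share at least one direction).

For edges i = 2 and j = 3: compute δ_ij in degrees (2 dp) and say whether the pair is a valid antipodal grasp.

δ = 140.61°, invalid

α = atan 0.2 = 11.31°;  2α = 22.62°
edge 2: e_2 = (+0.34, -2.56);  n_2 = (-0.9913, -0.1317)
edge 3: e_3 = (+0.91, -0.85);  n_3 = (-0.6826, -0.7308)
∠(n_2, n_3) = 39.39°
δ = |180° − 39.39°| = 140.61°
140.61° > 2α = 22.62°  →  invalid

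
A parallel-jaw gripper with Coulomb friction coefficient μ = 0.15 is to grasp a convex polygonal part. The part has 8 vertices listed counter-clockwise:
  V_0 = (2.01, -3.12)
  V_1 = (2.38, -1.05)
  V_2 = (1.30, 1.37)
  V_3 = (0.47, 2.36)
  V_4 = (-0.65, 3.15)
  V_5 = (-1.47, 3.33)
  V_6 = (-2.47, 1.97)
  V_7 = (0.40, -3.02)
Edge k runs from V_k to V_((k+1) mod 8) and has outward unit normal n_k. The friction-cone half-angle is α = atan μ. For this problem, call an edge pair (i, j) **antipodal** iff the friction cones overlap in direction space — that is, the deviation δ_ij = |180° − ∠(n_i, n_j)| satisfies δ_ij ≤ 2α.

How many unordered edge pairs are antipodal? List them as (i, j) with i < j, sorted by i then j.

α = atan 0.15 = 8.53°;  2α = 17.06°
n_0 = (+0.9844, -0.1760)
n_1 = (+0.9132, +0.4075)
n_2 = (+0.7663, +0.6425)
n_3 = (+0.5764, +0.8172)
n_4 = (+0.2144, +0.9767)
n_5 = (-0.8057, +0.5924)
n_6 = (-0.8668, -0.4986)
n_7 = (-0.0620, -0.9981)
  (0,1): δ = 145.82°  ·
  (0,2): δ = 129.89°  ·
  (0,3): δ = 115.06°  ·
  (0,4): δ = 92.25°  ·
  (0,5): δ = 26.19°  ·
  (0,6): δ = 40.04°  ·
  (0,7): δ = 96.58°  ·
  (1,2): δ = 164.07°  ·
  (1,3): δ = 149.25°  ·
  (1,4): δ = 126.43°  ·
  (1,5): δ = 60.38°  ·
  (1,6): δ = 5.86°  ✓
  (1,7): δ = 62.40°  ·
  (2,3): δ = 165.17°  ·
  (2,4): δ = 142.36°  ·
  (2,5): δ = 76.30°  ·
  (2,6): δ = 10.07°  ✓
  (2,7): δ = 46.47°  ·
  (3,4): δ = 157.18°  ·
  (3,5): δ = 91.13°  ·
  (3,6): δ = 24.90°  ·
  (3,7): δ = 31.64°  ·
  (4,5): δ = 113.95°  ·
  (4,6): δ = 47.71°  ·
  (4,7): δ = 8.83°  ✓
  (5,6): δ = 113.77°  ·
  (5,7): δ = 57.23°  ·
  (6,7): δ = 123.46°  ·
antipodal pairs: 3

count = 3; pairs: (1,6), (2,6), (4,7)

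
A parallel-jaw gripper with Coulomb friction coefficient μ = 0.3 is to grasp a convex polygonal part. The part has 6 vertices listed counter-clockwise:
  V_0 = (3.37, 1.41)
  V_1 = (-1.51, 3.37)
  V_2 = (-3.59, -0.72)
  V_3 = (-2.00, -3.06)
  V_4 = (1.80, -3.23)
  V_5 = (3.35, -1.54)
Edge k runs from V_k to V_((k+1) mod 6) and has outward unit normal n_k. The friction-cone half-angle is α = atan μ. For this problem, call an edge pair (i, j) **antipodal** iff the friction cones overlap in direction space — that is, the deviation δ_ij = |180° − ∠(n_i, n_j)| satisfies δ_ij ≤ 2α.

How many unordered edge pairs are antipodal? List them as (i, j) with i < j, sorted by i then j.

α = atan 0.3 = 16.70°;  2α = 33.40°
n_0 = (+0.3727, +0.9280)
n_1 = (-0.8914, +0.4533)
n_2 = (-0.8271, -0.5620)
n_3 = (-0.0447, -0.9990)
n_4 = (+0.7370, -0.6759)
n_5 = (+1.0000, -0.0068)
  (0,1): δ = 95.07°  ·
  (0,2): δ = 33.92°  ·
  (0,3): δ = 19.32°  ✓
  (0,4): δ = 69.36°  ·
  (0,5): δ = 111.49°  ·
  (1,2): δ = 118.85°  ·
  (1,3): δ = 65.61°  ·
  (1,4): δ = 15.57°  ✓
  (1,5): δ = 26.57°  ✓
  (2,3): δ = 126.76°  ·
  (2,4): δ = 76.72°  ·
  (2,5): δ = 34.58°  ·
  (3,4): δ = 129.96°  ·
  (3,5): δ = 87.83°  ·
  (4,5): δ = 137.86°  ·
antipodal pairs: 3

count = 3; pairs: (0,3), (1,4), (1,5)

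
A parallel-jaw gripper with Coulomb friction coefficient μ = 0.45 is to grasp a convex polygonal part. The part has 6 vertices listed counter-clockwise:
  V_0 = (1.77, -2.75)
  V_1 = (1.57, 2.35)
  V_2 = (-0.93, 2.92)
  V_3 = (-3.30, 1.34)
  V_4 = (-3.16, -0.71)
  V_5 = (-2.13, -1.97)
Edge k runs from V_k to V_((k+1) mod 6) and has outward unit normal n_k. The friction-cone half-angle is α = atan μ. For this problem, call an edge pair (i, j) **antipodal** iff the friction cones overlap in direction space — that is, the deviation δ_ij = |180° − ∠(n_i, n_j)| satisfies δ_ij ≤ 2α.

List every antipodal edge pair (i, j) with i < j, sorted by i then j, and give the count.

α = atan 0.45 = 24.23°;  2α = 48.46°
n_0 = (+0.9992, +0.0392)
n_1 = (+0.2223, +0.9750)
n_2 = (-0.5547, +0.8321)
n_3 = (-0.9977, -0.0681)
n_4 = (-0.7742, -0.6329)
n_5 = (-0.1961, -0.9806)
  (0,1): δ = 105.09°  ·
  (0,2): δ = 58.56°  ·
  (0,3): δ = 1.66°  ✓
  (0,4): δ = 37.02°  ✓
  (0,5): δ = 76.44°  ·
  (1,2): δ = 133.47°  ·
  (1,3): δ = 73.25°  ·
  (1,4): δ = 37.89°  ✓
  (1,5): δ = 1.53°  ✓
  (2,3): δ = 119.78°  ·
  (2,4): δ = 84.43°  ·
  (2,5): δ = 45.00°  ✓
  (3,4): δ = 144.64°  ·
  (3,5): δ = 105.22°  ·
  (4,5): δ = 140.57°  ·
antipodal pairs: 5

count = 5; pairs: (0,3), (0,4), (1,4), (1,5), (2,5)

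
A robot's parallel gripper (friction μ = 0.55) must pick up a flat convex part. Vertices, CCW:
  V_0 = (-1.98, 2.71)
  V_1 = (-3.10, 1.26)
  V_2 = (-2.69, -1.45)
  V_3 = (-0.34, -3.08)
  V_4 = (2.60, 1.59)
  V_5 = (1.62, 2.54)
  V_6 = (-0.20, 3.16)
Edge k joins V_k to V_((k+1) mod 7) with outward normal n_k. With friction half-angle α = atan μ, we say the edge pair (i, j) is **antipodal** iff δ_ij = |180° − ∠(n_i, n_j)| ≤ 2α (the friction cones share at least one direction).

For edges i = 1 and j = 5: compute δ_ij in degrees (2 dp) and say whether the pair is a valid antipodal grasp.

δ = 62.58°, invalid

α = atan 0.55 = 28.81°;  2α = 57.62°
edge 1: e_1 = (+0.41, -2.71);  n_1 = (-0.9887, -0.1496)
edge 5: e_5 = (-1.82, +0.62);  n_5 = (+0.3225, +0.9466)
∠(n_1, n_5) = 117.42°
δ = |180° − 117.42°| = 62.58°
62.58° > 2α = 57.62°  →  invalid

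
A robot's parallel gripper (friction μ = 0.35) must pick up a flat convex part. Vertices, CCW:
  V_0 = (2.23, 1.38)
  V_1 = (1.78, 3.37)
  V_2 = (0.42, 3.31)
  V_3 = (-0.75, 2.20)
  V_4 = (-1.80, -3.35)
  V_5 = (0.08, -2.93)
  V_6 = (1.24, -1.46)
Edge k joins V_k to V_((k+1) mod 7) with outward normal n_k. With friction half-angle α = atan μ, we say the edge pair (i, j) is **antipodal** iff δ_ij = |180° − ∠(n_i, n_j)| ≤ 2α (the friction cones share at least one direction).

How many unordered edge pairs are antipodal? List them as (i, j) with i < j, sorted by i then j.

count = 7; pairs: (0,3), (1,4), (2,4), (2,5), (2,6), (3,5), (3,6)

α = atan 0.35 = 19.29°;  2α = 38.58°
n_0 = (+0.9754, +0.2206)
n_1 = (-0.0441, +0.9990)
n_2 = (-0.6883, +0.7255)
n_3 = (-0.9826, +0.1859)
n_4 = (+0.2180, -0.9759)
n_5 = (+0.7850, -0.6195)
n_6 = (+0.9443, -0.3292)
  (0,1): δ = 100.22°  ·
  (0,2): δ = 59.25°  ·
  (0,3): δ = 23.46°  ✓
  (0,4): δ = 89.85°  ·
  (0,5): δ = 128.98°  ·
  (0,6): δ = 148.04°  ·
  (1,2): δ = 139.03°  ·
  (1,3): δ = 103.24°  ·
  (1,4): δ = 10.07°  ✓
  (1,5): δ = 49.20°  ·
  (1,6): δ = 68.26°  ·
  (2,3): δ = 144.21°  ·
  (2,4): δ = 30.90°  ✓
  (2,5): δ = 8.23°  ✓
  (2,6): δ = 27.29°  ✓
  (3,4): δ = 66.69°  ·
  (3,5): δ = 27.56°  ✓
  (3,6): δ = 8.51°  ✓
  (4,5): δ = 140.87°  ·
  (4,6): δ = 121.81°  ·
  (5,6): δ = 160.94°  ·
antipodal pairs: 7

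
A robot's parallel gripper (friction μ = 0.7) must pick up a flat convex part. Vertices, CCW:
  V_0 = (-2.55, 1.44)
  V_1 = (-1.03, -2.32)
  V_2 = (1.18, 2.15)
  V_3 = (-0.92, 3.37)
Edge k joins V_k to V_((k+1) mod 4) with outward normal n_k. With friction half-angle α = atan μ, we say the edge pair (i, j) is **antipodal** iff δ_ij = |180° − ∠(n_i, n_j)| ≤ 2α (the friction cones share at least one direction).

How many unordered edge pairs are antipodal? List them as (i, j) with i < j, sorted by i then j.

count = 3; pairs: (0,1), (0,2), (1,3)

α = atan 0.7 = 34.99°;  2α = 69.98°
n_0 = (-0.9271, -0.3748)
n_1 = (+0.8964, -0.4432)
n_2 = (+0.5023, +0.8647)
n_3 = (-0.7640, +0.6452)
  (0,1): δ = 48.32°  ✓
  (0,2): δ = 37.83°  ✓
  (0,3): δ = 117.81°  ·
  (1,2): δ = 93.85°  ·
  (1,3): δ = 13.87°  ✓
  (2,3): δ = 100.03°  ·
antipodal pairs: 3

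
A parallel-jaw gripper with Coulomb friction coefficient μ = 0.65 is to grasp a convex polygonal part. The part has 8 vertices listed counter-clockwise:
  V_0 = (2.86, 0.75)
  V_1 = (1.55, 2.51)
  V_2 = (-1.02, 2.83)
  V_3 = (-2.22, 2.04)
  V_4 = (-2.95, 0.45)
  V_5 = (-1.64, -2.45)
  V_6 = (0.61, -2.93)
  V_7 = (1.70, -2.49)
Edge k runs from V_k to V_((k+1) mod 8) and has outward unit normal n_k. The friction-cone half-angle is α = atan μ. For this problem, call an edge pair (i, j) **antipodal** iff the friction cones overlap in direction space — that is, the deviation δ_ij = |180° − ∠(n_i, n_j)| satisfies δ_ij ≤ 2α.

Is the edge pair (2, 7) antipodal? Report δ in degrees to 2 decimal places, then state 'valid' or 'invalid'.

δ = 36.94°, valid

α = atan 0.65 = 33.02°;  2α = 66.05°
edge 2: e_2 = (-1.20, -0.79);  n_2 = (-0.5499, +0.8352)
edge 7: e_7 = (+1.16, +3.24);  n_7 = (+0.9415, -0.3371)
∠(n_2, n_7) = 143.06°
δ = |180° − 143.06°| = 36.94°
36.94° ≤ 2α = 66.05°  →  valid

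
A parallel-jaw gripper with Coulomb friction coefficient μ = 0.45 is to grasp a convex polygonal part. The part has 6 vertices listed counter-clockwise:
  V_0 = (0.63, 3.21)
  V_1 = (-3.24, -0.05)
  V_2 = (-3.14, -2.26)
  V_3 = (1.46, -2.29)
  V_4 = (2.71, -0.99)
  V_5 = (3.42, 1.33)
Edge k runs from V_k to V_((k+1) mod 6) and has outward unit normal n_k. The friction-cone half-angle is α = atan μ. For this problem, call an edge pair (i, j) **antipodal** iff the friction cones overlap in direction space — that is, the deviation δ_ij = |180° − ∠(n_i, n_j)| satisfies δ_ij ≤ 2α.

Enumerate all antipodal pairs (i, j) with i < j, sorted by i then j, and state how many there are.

α = atan 0.45 = 24.23°;  2α = 48.46°
n_0 = (-0.6443, +0.7648)
n_1 = (-0.9990, -0.0452)
n_2 = (-0.0065, -1.0000)
n_3 = (+0.7208, -0.6931)
n_4 = (+0.9562, -0.2926)
n_5 = (+0.5588, +0.8293)
  (0,1): δ = 127.52°  ·
  (0,2): δ = 40.48°  ✓
  (0,3): δ = 6.01°  ✓
  (0,4): δ = 32.87°  ✓
  (0,5): δ = 105.92°  ·
  (1,2): δ = 92.96°  ·
  (1,3): δ = 46.47°  ✓
  (1,4): δ = 19.61°  ✓
  (1,5): δ = 53.44°  ·
  (2,3): δ = 133.50°  ·
  (2,4): δ = 106.64°  ·
  (2,5): δ = 33.60°  ✓
  (3,4): δ = 153.14°  ·
  (3,5): δ = 80.10°  ·
  (4,5): δ = 106.96°  ·
antipodal pairs: 6

count = 6; pairs: (0,2), (0,3), (0,4), (1,3), (1,4), (2,5)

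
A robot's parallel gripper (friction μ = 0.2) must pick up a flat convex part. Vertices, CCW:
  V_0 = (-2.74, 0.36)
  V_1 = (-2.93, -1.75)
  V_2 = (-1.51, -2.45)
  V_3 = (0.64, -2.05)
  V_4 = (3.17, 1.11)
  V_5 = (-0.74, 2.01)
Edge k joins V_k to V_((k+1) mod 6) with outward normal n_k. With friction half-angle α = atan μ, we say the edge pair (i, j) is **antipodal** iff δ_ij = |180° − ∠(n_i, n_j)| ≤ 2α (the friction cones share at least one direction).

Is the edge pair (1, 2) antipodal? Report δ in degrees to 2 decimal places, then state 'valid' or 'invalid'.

α = atan 0.2 = 11.31°;  2α = 22.62°
edge 1: e_1 = (+1.42, -0.70);  n_1 = (-0.4422, -0.8969)
edge 2: e_2 = (+2.15, +0.40);  n_2 = (+0.1829, -0.9831)
∠(n_1, n_2) = 36.78°
δ = |180° − 36.78°| = 143.22°
143.22° > 2α = 22.62°  →  invalid

δ = 143.22°, invalid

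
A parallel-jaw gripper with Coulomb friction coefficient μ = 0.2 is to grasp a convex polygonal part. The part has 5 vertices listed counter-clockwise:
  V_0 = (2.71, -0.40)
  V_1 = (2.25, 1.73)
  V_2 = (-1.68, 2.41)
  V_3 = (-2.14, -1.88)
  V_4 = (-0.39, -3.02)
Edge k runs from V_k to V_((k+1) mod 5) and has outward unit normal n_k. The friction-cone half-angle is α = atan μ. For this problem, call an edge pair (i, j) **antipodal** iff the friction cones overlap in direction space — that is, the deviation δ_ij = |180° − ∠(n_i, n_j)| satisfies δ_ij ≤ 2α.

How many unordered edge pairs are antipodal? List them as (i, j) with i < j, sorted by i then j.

count = 1; pairs: (0,2)

α = atan 0.2 = 11.31°;  2α = 22.62°
n_0 = (+0.9775, +0.2111)
n_1 = (+0.1705, +0.9854)
n_2 = (-0.9943, +0.1066)
n_3 = (-0.5458, -0.8379)
n_4 = (+0.6455, -0.7638)
  (0,1): δ = 112.00°  ·
  (0,2): δ = 18.31°  ✓
  (0,3): δ = 44.73°  ·
  (0,4): δ = 118.02°  ·
  (1,2): δ = 86.30°  ·
  (1,3): δ = 23.26°  ·
  (1,4): δ = 50.02°  ·
  (2,3): δ = 116.96°  ·
  (2,4): δ = 43.68°  ·
  (3,4): δ = 106.72°  ·
antipodal pairs: 1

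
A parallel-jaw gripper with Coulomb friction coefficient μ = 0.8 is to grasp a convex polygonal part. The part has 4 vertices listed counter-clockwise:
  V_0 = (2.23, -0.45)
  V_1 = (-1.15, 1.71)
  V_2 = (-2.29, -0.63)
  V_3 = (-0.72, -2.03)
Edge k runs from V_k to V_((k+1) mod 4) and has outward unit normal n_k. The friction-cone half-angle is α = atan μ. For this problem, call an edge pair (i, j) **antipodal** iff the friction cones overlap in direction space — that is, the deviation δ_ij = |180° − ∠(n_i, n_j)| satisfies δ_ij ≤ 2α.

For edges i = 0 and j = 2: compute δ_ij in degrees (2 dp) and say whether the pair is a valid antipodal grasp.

α = atan 0.8 = 38.66°;  2α = 77.32°
edge 0: e_0 = (-3.38, +2.16);  n_0 = (+0.5385, +0.8426)
edge 2: e_2 = (+1.57, -1.40);  n_2 = (-0.6655, -0.7464)
∠(n_0, n_2) = 170.86°
δ = |180° − 170.86°| = 9.14°
9.14° ≤ 2α = 77.32°  →  valid

δ = 9.14°, valid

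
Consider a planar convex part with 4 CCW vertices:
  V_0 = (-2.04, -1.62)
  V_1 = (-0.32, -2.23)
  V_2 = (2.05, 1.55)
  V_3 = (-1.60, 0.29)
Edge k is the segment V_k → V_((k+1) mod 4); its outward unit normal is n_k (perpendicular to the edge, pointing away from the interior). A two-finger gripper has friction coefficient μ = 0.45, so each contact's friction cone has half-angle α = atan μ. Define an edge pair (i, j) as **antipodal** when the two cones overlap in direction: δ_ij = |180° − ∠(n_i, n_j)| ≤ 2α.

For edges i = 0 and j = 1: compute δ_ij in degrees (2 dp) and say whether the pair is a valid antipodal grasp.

α = atan 0.45 = 24.23°;  2α = 48.46°
edge 0: e_0 = (+1.72, -0.61);  n_0 = (-0.3343, -0.9425)
edge 1: e_1 = (+2.37, +3.78);  n_1 = (+0.8472, -0.5312)
∠(n_0, n_1) = 77.44°
δ = |180° − 77.44°| = 102.56°
102.56° > 2α = 48.46°  →  invalid

δ = 102.56°, invalid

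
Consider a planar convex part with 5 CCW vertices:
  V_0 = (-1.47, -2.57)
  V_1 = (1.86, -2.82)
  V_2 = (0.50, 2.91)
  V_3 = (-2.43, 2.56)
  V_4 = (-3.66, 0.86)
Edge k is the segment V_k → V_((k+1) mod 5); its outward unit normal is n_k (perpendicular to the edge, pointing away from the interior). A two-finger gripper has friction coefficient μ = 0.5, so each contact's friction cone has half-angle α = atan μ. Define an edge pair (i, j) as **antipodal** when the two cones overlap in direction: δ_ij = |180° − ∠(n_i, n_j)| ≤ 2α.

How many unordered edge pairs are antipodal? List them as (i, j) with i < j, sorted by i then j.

count = 3; pairs: (0,2), (1,3), (1,4)

α = atan 0.5 = 26.57°;  2α = 53.13°
n_0 = (-0.0749, -0.9972)
n_1 = (+0.9730, +0.2309)
n_2 = (-0.1186, +0.9929)
n_3 = (-0.8102, +0.5862)
n_4 = (-0.8429, -0.5381)
  (0,1): δ = 72.35°  ·
  (0,2): δ = 11.11°  ✓
  (0,3): δ = 58.41°  ·
  (0,4): δ = 126.85°  ·
  (1,2): δ = 96.54°  ·
  (1,3): δ = 49.24°  ✓
  (1,4): δ = 19.21°  ✓
  (2,3): δ = 132.70°  ·
  (2,4): δ = 64.25°  ·
  (3,4): δ = 111.56°  ·
antipodal pairs: 3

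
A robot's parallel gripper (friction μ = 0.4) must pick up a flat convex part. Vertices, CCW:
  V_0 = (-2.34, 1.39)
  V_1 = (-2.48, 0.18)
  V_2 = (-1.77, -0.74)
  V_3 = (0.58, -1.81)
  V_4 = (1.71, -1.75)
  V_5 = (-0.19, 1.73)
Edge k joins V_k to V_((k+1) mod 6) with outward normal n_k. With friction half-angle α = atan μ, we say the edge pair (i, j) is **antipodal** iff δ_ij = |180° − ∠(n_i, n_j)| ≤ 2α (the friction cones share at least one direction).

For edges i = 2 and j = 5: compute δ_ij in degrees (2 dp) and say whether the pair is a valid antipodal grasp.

δ = 33.47°, valid

α = atan 0.4 = 21.80°;  2α = 43.60°
edge 2: e_2 = (+2.35, -1.07);  n_2 = (-0.4144, -0.9101)
edge 5: e_5 = (-2.15, -0.34);  n_5 = (-0.1562, +0.9877)
∠(n_2, n_5) = 146.53°
δ = |180° − 146.53°| = 33.47°
33.47° ≤ 2α = 43.60°  →  valid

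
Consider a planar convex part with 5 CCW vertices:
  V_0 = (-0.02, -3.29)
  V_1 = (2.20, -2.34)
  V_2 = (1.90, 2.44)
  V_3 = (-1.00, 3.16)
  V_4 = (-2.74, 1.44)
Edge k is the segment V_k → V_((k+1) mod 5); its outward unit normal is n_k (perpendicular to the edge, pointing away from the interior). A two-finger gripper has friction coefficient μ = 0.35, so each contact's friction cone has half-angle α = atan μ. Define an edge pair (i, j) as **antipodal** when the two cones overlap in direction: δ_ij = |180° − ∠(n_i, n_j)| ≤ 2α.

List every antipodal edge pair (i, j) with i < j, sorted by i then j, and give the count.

count = 3; pairs: (0,2), (0,3), (1,4)

α = atan 0.35 = 19.29°;  2α = 38.58°
n_0 = (+0.3934, -0.9194)
n_1 = (+0.9980, +0.0626)
n_2 = (+0.2410, +0.9705)
n_3 = (-0.7030, +0.7112)
n_4 = (-0.8669, -0.4985)
  (0,1): δ = 109.58°  ·
  (0,2): δ = 37.11°  ✓
  (0,3): δ = 21.50°  ✓
  (0,4): δ = 96.73°  ·
  (1,2): δ = 107.53°  ·
  (1,3): δ = 48.92°  ·
  (1,4): δ = 26.31°  ✓
  (2,3): δ = 121.39°  ·
  (2,4): δ = 46.16°  ·
  (3,4): δ = 104.77°  ·
antipodal pairs: 3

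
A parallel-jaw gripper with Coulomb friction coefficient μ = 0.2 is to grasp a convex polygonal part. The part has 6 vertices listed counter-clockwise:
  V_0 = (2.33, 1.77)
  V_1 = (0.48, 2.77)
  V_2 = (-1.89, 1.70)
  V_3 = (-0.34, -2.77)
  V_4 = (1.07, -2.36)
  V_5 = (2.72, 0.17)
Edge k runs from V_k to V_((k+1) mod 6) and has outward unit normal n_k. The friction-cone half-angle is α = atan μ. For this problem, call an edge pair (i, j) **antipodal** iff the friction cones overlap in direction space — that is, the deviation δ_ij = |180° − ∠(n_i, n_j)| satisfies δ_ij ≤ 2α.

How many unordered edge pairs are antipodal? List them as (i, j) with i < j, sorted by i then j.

count = 2; pairs: (1,3), (2,5)

α = atan 0.2 = 11.31°;  2α = 22.62°
n_0 = (+0.4755, +0.8797)
n_1 = (-0.4115, +0.9114)
n_2 = (-0.9448, -0.3276)
n_3 = (+0.2792, -0.9602)
n_4 = (+0.8376, -0.5463)
n_5 = (+0.9716, +0.2368)
  (0,1): δ = 127.31°  ·
  (0,2): δ = 42.48°  ·
  (0,3): δ = 44.61°  ·
  (0,4): δ = 85.28°  ·
  (0,5): δ = 132.09°  ·
  (1,2): δ = 95.17°  ·
  (1,3): δ = 8.08°  ✓
  (1,4): δ = 32.59°  ·
  (1,5): δ = 79.40°  ·
  (2,3): δ = 92.91°  ·
  (2,4): δ = 52.24°  ·
  (2,5): δ = 5.43°  ✓
  (3,4): δ = 139.32°  ·
  (3,5): δ = 92.51°  ·
  (4,5): δ = 133.19°  ·
antipodal pairs: 2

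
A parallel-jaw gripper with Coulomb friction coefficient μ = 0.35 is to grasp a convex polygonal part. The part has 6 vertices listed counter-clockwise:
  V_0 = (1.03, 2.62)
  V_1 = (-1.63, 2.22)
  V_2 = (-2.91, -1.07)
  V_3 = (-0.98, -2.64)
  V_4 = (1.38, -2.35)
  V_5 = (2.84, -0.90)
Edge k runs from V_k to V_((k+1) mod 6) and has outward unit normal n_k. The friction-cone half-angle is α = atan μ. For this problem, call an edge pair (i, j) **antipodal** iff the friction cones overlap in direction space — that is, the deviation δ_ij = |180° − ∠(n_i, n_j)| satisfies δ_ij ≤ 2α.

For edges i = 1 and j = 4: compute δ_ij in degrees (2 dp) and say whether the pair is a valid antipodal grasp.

δ = 23.94°, valid

α = atan 0.35 = 19.29°;  2α = 38.58°
edge 1: e_1 = (-1.28, -3.29);  n_1 = (-0.9320, +0.3626)
edge 4: e_4 = (+1.46, +1.45);  n_4 = (+0.7047, -0.7095)
∠(n_1, n_4) = 156.06°
δ = |180° − 156.06°| = 23.94°
23.94° ≤ 2α = 38.58°  →  valid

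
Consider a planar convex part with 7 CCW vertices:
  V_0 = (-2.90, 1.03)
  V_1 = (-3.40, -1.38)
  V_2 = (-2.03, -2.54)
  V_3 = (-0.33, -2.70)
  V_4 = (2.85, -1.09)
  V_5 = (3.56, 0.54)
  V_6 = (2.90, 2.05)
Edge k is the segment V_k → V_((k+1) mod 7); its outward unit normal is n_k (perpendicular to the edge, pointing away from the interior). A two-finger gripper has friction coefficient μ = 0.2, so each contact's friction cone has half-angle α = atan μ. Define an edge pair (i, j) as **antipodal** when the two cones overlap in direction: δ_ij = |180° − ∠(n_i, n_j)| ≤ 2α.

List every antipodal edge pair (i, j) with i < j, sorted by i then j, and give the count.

count = 3; pairs: (0,4), (2,6), (3,6)

α = atan 0.2 = 11.31°;  2α = 22.62°
n_0 = (-0.9791, +0.2031)
n_1 = (-0.6462, -0.7632)
n_2 = (-0.0937, -0.9956)
n_3 = (+0.4517, -0.8922)
n_4 = (+0.9168, -0.3993)
n_5 = (+0.9163, +0.4005)
n_6 = (-0.1732, +0.9849)
  (0,1): δ = 118.53°  ·
  (0,2): δ = 83.66°  ·
  (0,3): δ = 51.43°  ·
  (0,4): δ = 11.82°  ✓
  (0,5): δ = 35.33°  ·
  (0,6): δ = 111.69°  ·
  (1,2): δ = 145.12°  ·
  (1,3): δ = 112.89°  ·
  (1,4): δ = 73.28°  ·
  (1,5): δ = 26.14°  ·
  (1,6): δ = 50.23°  ·
  (2,3): δ = 147.77°  ·
  (2,4): δ = 108.16°  ·
  (2,5): δ = 61.01°  ·
  (2,6): δ = 15.35°  ✓
  (3,4): δ = 140.39°  ·
  (3,5): δ = 93.24°  ·
  (3,6): δ = 16.88°  ✓
  (4,5): δ = 132.85°  ·
  (4,6): δ = 56.49°  ·
  (5,6): δ = 103.64°  ·
antipodal pairs: 3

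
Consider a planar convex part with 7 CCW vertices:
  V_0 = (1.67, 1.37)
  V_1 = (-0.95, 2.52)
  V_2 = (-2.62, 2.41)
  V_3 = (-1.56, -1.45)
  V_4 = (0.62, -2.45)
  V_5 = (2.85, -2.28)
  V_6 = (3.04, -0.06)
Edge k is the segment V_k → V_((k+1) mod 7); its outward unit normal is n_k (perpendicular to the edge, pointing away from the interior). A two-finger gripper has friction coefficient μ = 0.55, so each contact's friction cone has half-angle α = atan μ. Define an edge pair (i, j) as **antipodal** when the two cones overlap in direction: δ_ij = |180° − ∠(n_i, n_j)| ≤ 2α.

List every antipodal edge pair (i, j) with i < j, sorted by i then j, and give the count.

count = 9; pairs: (0,2), (0,3), (0,4), (1,3), (1,4), (2,5), (2,6), (3,6), (4,6)

α = atan 0.55 = 28.81°;  2α = 57.62°
n_0 = (+0.4019, +0.9157)
n_1 = (-0.0657, +0.9978)
n_2 = (-0.9643, -0.2648)
n_3 = (-0.4169, -0.9089)
n_4 = (+0.0760, -0.9971)
n_5 = (+0.9964, -0.0853)
n_6 = (+0.7221, +0.6918)
  (0,1): δ = 152.53°  ·
  (0,2): δ = 50.95°  ✓
  (0,3): δ = 0.94°  ✓
  (0,4): δ = 28.06°  ✓
  (0,5): δ = 108.81°  ·
  (0,6): δ = 157.47°  ·
  (1,2): δ = 78.41°  ·
  (1,3): δ = 28.41°  ✓
  (1,4): δ = 0.59°  ✓
  (1,5): δ = 81.34°  ·
  (1,6): δ = 130.00°  ·
  (2,3): δ = 130.00°  ·
  (2,4): δ = 101.00°  ·
  (2,5): δ = 20.25°  ✓
  (2,6): δ = 28.42°  ✓
  (3,4): δ = 151.00°  ·
  (3,5): δ = 70.25°  ·
  (3,6): δ = 21.59°  ✓
  (4,5): δ = 99.25°  ·
  (4,6): δ = 50.59°  ✓
  (5,6): δ = 131.34°  ·
antipodal pairs: 9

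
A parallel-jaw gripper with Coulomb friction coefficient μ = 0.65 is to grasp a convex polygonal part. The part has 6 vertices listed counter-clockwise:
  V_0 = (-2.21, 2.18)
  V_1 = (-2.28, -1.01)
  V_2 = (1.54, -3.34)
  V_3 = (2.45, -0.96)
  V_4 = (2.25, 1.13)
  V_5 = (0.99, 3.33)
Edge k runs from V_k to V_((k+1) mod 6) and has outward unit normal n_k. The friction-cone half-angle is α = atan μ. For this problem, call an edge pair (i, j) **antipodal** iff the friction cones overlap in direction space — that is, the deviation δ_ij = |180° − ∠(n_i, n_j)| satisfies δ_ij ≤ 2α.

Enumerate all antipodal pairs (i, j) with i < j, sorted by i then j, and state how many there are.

count = 7; pairs: (0,2), (0,3), (0,4), (1,3), (1,4), (1,5), (2,5)

α = atan 0.65 = 33.02°;  2α = 66.05°
n_0 = (-0.9998, +0.0219)
n_1 = (-0.5207, -0.8537)
n_2 = (+0.9341, -0.3571)
n_3 = (+0.9955, +0.0953)
n_4 = (+0.8678, +0.4970)
n_5 = (-0.3382, +0.9411)
  (0,1): δ = 120.12°  ·
  (0,2): δ = 19.67°  ✓
  (0,3): δ = 6.72°  ✓
  (0,4): δ = 31.06°  ✓
  (0,5): δ = 111.02°  ·
  (1,2): δ = 79.54°  ·
  (1,3): δ = 53.15°  ✓
  (1,4): δ = 28.82°  ✓
  (1,5): δ = 51.15°  ✓
  (2,3): δ = 153.61°  ·
  (2,4): δ = 129.27°  ·
  (2,5): δ = 49.31°  ✓
  (3,4): δ = 155.67°  ·
  (3,5): δ = 75.70°  ·
  (4,5): δ = 100.03°  ·
antipodal pairs: 7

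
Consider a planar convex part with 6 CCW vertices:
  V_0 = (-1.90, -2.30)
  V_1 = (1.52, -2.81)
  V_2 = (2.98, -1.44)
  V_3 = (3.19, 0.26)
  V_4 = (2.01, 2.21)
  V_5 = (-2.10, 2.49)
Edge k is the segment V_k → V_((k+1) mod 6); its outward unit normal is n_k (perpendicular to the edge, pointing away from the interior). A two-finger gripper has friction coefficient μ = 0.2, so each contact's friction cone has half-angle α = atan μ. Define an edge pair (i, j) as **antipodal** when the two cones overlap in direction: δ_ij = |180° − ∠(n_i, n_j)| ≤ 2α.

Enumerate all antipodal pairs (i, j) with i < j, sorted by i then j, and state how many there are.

α = atan 0.2 = 11.31°;  2α = 22.62°
n_0 = (-0.1475, -0.9891)
n_1 = (+0.6843, -0.7292)
n_2 = (+0.9925, -0.1226)
n_3 = (+0.8556, +0.5177)
n_4 = (+0.0680, +0.9977)
n_5 = (-0.9991, -0.0417)
  (0,1): δ = 128.34°  ·
  (0,2): δ = 88.56°  ·
  (0,3): δ = 50.34°  ·
  (0,4): δ = 4.58°  ✓
  (0,5): δ = 100.87°  ·
  (1,2): δ = 140.22°  ·
  (1,3): δ = 102.00°  ·
  (1,4): δ = 47.08°  ·
  (1,5): δ = 49.21°  ·
  (2,3): δ = 141.78°  ·
  (2,4): δ = 86.86°  ·
  (2,5): δ = 9.43°  ✓
  (3,4): δ = 125.08°  ·
  (3,5): δ = 28.79°  ·
  (4,5): δ = 83.71°  ·
antipodal pairs: 2

count = 2; pairs: (0,4), (2,5)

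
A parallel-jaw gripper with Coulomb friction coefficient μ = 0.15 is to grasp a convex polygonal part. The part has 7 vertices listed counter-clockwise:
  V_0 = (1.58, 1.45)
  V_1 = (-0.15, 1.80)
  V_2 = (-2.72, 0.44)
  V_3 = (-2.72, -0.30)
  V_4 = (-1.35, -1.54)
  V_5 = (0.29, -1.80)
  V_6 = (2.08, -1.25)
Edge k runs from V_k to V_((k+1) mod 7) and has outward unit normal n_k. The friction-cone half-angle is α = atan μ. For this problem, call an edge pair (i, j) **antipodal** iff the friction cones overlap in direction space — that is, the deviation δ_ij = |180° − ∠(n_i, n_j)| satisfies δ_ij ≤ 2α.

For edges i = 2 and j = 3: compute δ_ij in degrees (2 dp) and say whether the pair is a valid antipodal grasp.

δ = 132.15°, invalid

α = atan 0.15 = 8.53°;  2α = 17.06°
edge 2: e_2 = (+0.00, -0.74);  n_2 = (-1.0000, -0.0000)
edge 3: e_3 = (+1.37, -1.24);  n_3 = (-0.6711, -0.7414)
∠(n_2, n_3) = 47.85°
δ = |180° − 47.85°| = 132.15°
132.15° > 2α = 17.06°  →  invalid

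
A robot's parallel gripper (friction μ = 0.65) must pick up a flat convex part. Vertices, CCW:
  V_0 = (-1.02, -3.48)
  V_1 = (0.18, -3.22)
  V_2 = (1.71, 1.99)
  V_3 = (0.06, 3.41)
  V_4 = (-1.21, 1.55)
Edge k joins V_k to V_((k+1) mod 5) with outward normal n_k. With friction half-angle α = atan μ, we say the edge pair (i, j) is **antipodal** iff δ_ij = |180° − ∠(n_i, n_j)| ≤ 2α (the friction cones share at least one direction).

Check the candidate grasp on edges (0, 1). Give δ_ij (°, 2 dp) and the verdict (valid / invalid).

δ = 118.59°, invalid

α = atan 0.65 = 33.02°;  2α = 66.05°
edge 0: e_0 = (+1.20, +0.26);  n_0 = (+0.2118, -0.9773)
edge 1: e_1 = (+1.53, +5.21);  n_1 = (+0.9595, -0.2818)
∠(n_0, n_1) = 61.41°
δ = |180° − 61.41°| = 118.59°
118.59° > 2α = 66.05°  →  invalid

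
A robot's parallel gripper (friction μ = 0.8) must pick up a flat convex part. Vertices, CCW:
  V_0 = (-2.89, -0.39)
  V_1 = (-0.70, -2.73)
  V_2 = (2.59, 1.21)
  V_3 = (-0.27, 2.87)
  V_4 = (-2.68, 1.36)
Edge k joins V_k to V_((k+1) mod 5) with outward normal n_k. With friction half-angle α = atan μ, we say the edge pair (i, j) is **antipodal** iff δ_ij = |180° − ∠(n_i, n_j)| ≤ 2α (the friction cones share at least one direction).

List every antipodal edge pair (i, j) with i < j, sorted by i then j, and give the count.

α = atan 0.8 = 38.66°;  2α = 77.32°
n_0 = (-0.7301, -0.6833)
n_1 = (+0.7676, -0.6410)
n_2 = (+0.5020, +0.8649)
n_3 = (-0.5309, +0.8474)
n_4 = (-0.9929, +0.1191)
  (0,1): δ = 82.97°  ·
  (0,2): δ = 16.76°  ✓
  (0,3): δ = 78.97°  ·
  (0,4): δ = 130.05°  ·
  (1,2): δ = 80.27°  ·
  (1,3): δ = 18.07°  ✓
  (1,4): δ = 33.02°  ✓
  (2,3): δ = 117.80°  ·
  (2,4): δ = 66.71°  ✓
  (3,4): δ = 128.91°  ·
antipodal pairs: 4

count = 4; pairs: (0,2), (1,3), (1,4), (2,4)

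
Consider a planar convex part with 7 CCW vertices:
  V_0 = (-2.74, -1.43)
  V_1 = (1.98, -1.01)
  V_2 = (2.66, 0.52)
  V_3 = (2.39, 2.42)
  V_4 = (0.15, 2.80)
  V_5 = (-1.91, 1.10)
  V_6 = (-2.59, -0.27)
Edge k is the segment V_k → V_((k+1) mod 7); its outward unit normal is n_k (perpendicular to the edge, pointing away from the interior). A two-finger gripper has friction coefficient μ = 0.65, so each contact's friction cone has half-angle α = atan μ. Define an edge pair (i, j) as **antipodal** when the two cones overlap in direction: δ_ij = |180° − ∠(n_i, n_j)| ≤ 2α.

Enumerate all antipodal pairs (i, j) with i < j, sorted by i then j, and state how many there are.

count = 9; pairs: (0,3), (0,4), (0,5), (1,4), (1,5), (1,6), (2,4), (2,5), (2,6)

α = atan 0.65 = 33.02°;  2α = 66.05°
n_0 = (+0.0886, -0.9961)
n_1 = (+0.9138, -0.4061)
n_2 = (+0.9901, +0.1407)
n_3 = (+0.1673, +0.9859)
n_4 = (-0.6365, +0.7713)
n_5 = (-0.8957, +0.4446)
n_6 = (-0.9917, +0.1282)
  (0,1): δ = 119.05°  ·
  (0,2): δ = 87.00°  ·
  (0,3): δ = 14.71°  ✓
  (0,4): δ = 34.45°  ✓
  (0,5): δ = 58.52°  ✓
  (0,6): δ = 77.55°  ·
  (1,2): δ = 147.95°  ·
  (1,3): δ = 75.67°  ·
  (1,4): δ = 26.51°  ✓
  (1,5): δ = 2.44°  ✓
  (1,6): δ = 16.59°  ✓
  (2,3): δ = 107.72°  ·
  (2,4): δ = 58.56°  ✓
  (2,5): δ = 34.49°  ✓
  (2,6): δ = 15.46°  ✓
  (3,4): δ = 130.84°  ·
  (3,5): δ = 106.77°  ·
  (3,6): δ = 87.74°  ·
  (4,5): δ = 155.93°  ·
  (4,6): δ = 136.90°  ·
  (5,6): δ = 160.97°  ·
antipodal pairs: 9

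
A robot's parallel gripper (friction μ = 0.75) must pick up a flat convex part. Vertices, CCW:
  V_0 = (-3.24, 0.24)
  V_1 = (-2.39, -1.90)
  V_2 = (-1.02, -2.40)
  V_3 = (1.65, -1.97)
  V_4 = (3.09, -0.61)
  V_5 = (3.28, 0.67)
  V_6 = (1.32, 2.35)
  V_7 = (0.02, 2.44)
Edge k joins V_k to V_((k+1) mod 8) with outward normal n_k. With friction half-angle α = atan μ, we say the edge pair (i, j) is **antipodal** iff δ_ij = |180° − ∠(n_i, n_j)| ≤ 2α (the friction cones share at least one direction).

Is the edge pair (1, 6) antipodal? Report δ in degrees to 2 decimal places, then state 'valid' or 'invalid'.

δ = 16.09°, valid

α = atan 0.75 = 36.87°;  2α = 73.74°
edge 1: e_1 = (+1.37, -0.50);  n_1 = (-0.3428, -0.9394)
edge 6: e_6 = (-1.30, +0.09);  n_6 = (+0.0691, +0.9976)
∠(n_1, n_6) = 163.91°
δ = |180° − 163.91°| = 16.09°
16.09° ≤ 2α = 73.74°  →  valid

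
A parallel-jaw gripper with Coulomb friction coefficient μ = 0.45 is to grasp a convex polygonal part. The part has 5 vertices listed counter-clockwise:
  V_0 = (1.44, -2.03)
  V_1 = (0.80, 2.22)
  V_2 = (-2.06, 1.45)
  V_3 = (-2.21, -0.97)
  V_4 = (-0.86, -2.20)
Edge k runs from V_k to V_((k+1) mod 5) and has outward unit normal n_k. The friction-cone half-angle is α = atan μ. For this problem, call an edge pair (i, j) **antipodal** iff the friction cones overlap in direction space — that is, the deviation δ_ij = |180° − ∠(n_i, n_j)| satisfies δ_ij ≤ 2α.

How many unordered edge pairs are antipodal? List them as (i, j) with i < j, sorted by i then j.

count = 3; pairs: (0,2), (0,3), (1,4)

α = atan 0.45 = 24.23°;  2α = 48.46°
n_0 = (+0.9889, +0.1489)
n_1 = (-0.2600, +0.9656)
n_2 = (-0.9981, +0.0619)
n_3 = (-0.6735, -0.7392)
n_4 = (+0.0737, -0.9973)
  (0,1): δ = 83.50°  ·
  (0,2): δ = 12.11°  ✓
  (0,3): δ = 39.10°  ✓
  (0,4): δ = 85.66°  ·
  (1,2): δ = 108.62°  ·
  (1,3): δ = 57.41°  ·
  (1,4): δ = 10.84°  ✓
  (2,3): δ = 128.79°  ·
  (2,4): δ = 82.23°  ·
  (3,4): δ = 133.44°  ·
antipodal pairs: 3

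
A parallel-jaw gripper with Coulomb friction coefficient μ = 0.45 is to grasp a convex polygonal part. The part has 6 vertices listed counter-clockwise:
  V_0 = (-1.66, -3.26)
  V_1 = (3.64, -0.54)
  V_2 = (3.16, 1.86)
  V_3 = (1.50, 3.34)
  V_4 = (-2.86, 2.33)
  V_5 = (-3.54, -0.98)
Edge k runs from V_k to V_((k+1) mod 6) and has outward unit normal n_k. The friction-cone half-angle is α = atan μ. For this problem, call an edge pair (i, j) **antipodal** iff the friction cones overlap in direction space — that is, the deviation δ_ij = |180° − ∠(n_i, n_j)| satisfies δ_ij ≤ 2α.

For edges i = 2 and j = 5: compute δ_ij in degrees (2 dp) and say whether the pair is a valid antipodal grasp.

δ = 8.77°, valid

α = atan 0.45 = 24.23°;  2α = 48.46°
edge 2: e_2 = (-1.66, +1.48);  n_2 = (+0.6655, +0.7464)
edge 5: e_5 = (+1.88, -2.28);  n_5 = (-0.7715, -0.6362)
∠(n_2, n_5) = 171.23°
δ = |180° − 171.23°| = 8.77°
8.77° ≤ 2α = 48.46°  →  valid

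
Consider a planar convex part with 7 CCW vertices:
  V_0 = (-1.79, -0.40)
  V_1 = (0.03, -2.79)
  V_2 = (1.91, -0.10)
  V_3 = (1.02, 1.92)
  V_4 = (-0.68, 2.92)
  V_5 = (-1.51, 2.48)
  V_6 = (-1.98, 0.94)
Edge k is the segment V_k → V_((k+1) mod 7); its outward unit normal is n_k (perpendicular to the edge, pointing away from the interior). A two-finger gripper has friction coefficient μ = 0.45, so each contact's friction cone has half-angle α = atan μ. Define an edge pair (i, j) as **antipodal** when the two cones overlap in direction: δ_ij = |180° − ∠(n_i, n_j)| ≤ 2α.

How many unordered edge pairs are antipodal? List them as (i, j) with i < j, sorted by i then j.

count = 7; pairs: (0,2), (0,3), (1,4), (1,5), (1,6), (2,5), (2,6)

α = atan 0.45 = 24.23°;  2α = 48.46°
n_0 = (-0.7956, -0.6058)
n_1 = (+0.8197, -0.5728)
n_2 = (+0.9151, +0.4032)
n_3 = (+0.5070, +0.8619)
n_4 = (-0.4684, +0.8835)
n_5 = (-0.9564, +0.2919)
n_6 = (-0.9901, -0.1404)
  (0,1): δ = 72.24°  ·
  (0,2): δ = 13.51°  ✓
  (0,3): δ = 22.24°  ✓
  (0,4): δ = 80.64°  ·
  (0,5): δ = 125.74°  ·
  (0,6): δ = 150.78°  ·
  (1,2): δ = 121.27°  ·
  (1,3): δ = 85.52°  ·
  (1,4): δ = 27.12°  ✓
  (1,5): δ = 17.98°  ✓
  (1,6): δ = 43.02°  ✓
  (2,3): δ = 144.24°  ·
  (2,4): δ = 85.85°  ·
  (2,5): δ = 40.75°  ✓
  (2,6): δ = 15.71°  ✓
  (3,4): δ = 121.61°  ·
  (3,5): δ = 76.51°  ·
  (3,6): δ = 51.46°  ·
  (4,5): δ = 134.90°  ·
  (4,6): δ = 109.86°  ·
  (5,6): δ = 154.96°  ·
antipodal pairs: 7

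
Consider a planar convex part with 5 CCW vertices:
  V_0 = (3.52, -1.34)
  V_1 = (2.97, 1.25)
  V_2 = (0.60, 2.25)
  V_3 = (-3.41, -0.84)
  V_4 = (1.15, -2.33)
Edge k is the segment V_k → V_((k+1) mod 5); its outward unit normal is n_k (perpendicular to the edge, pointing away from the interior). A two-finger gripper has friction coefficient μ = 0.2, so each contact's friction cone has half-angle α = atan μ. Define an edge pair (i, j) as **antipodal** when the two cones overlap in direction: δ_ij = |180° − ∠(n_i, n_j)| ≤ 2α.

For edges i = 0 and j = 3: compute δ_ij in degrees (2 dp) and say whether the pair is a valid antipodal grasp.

δ = 59.92°, invalid

α = atan 0.2 = 11.31°;  2α = 22.62°
edge 0: e_0 = (-0.55, +2.59);  n_0 = (+0.9782, +0.2077)
edge 3: e_3 = (+4.56, -1.49);  n_3 = (-0.3106, -0.9505)
∠(n_0, n_3) = 120.08°
δ = |180° − 120.08°| = 59.92°
59.92° > 2α = 22.62°  →  invalid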